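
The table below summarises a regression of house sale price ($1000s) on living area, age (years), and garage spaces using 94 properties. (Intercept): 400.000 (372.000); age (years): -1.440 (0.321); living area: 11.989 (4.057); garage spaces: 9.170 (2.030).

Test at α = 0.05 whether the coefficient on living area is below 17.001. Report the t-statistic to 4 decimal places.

t = -1.2354

Read off: b = 11.989, SE = 4.057 for living area.
H₀: β₁ = 17.001 vs H₁: β₁ < 17.001.
t = (11.989 − 17.001) / 4.057 = -1.2354.
df = n − k − 1 = 94 − 3 − 1 = 90.
One-sided p ≈ 0.1099, which is ≥ 0.05, so fail to reject H₀.
The data do not give significant evidence that the true slope on living area is below 17.001 $1000s per unit, holding the other predictors fixed.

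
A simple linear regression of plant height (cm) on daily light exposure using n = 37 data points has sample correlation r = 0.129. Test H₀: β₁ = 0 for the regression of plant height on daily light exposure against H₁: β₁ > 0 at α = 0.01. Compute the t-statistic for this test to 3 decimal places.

t = 0.770

t = r·√(n − 2)/√(1 − r²) = 0.129·√35/√0.983359 = 0.770.
df = n − 2 = 35.
One-sided p ≈ 0.2233, which is ≥ 0.01, so fail to reject H₀.
The data do not give significant evidence of a linear association between daily light exposure and plant height.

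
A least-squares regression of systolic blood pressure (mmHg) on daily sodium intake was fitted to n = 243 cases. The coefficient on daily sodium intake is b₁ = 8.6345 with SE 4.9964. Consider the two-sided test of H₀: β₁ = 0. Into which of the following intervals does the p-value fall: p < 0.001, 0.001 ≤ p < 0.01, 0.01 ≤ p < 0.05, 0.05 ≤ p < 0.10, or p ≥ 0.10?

0.05 ≤ p < 0.10

t = 8.6345 / 4.9964 = 1.728.
df = n − 2 = 243 − 2 = 241.
Two-sided p = 2·P(T_{241} > |t|) ≈ 0.0852.
So 0.05 ≤ p < 0.10.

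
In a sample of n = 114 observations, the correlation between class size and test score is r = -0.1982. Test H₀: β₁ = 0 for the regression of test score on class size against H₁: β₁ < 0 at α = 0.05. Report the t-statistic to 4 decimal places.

t = -2.1400

t = r·√(n − 2)/√(1 − r²) = -0.1982·√112/√0.960717 = -2.1400.
df = n − 2 = 112.
One-sided p ≈ 0.0173, which is < 0.05, so reject H₀.
There is evidence of a linear association between class size and test score.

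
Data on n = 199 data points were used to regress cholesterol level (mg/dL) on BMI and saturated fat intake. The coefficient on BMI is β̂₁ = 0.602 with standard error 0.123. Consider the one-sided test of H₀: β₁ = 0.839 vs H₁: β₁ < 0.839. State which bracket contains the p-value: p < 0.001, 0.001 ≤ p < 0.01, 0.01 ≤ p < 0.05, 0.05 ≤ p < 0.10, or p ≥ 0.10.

0.01 ≤ p < 0.05

t = (0.602 − 0.839) / 0.123 = -1.927.
df = n − k − 1 = 199 − 2 − 1 = 196.
One-sided p = P(T_{196} < t) ≈ 0.0277.
So 0.01 ≤ p < 0.05.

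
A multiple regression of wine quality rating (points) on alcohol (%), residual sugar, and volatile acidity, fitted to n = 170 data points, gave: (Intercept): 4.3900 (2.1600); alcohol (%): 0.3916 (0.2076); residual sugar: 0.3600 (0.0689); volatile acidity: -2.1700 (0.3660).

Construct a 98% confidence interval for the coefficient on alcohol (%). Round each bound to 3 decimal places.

Read off: b = 0.3916, SE = 0.2076 for alcohol (%).
df = n − k − 1 = 170 − 3 − 1 = 166.
t* = t_{0.01, 166} = 2.349021.
Margin = t* × SE = 2.349021 × 0.2076 = 0.48766.
CI: 0.3916 ± 0.48766 → (-0.096, 0.879).

(-0.096, 0.879)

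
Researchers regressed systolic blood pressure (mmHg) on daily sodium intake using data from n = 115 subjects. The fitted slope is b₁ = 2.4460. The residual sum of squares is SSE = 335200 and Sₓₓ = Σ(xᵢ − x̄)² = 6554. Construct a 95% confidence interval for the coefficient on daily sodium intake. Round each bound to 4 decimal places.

MSE = SSE/(n − 2) = 335200/113 = 2966.37.
SE(b₁) = √(MSE/Sₓₓ) = √(2966.37/6554) = 0.672759.
df = n − 2 = 113.
t* = t_{0.025, 113} = 1.98118.
Margin = t* × SE = 1.98118 × 0.672759 = 1.332857.
CI: 2.4460 ± 1.332857 → (1.1131, 3.7789).
With 95% confidence, each one-unit increase in daily sodium intake is associated with a change of between 1.1131 and 3.7789 mmHg in systolic blood pressure.

(1.1131, 3.7789)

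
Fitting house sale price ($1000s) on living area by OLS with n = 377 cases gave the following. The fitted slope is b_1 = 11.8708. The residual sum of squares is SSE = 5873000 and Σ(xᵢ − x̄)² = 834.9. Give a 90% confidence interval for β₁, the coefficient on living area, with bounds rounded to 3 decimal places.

(4.729, 19.012)

MSE = SSE/(n − 2) = 5873000/375 = 15661.3.
SE(b_1) = √(MSE/Sₓₓ) = √(15661.3/834.9) = 4.33109.
df = n − 2 = 375.
t* = t_{0.05, 375} = 1.648927.
Margin = t* × SE = 1.648927 × 4.33109 = 7.14165.
CI: 11.8708 ± 7.14165 → (4.729, 19.012).
With 90% confidence, each one-unit increase in living area is associated with a change of between 4.729 and 19.012 $1000s in house sale price.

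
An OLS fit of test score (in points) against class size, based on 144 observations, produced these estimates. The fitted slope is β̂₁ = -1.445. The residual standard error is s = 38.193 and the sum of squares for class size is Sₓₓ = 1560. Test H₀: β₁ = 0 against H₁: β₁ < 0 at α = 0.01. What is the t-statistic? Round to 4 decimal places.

SE(β̂₁) = s/√Sₓₓ = 38.193/√1560 = 0.966989.
t = -1.445 / 0.966989 = -1.4943.
df = n − 2 = 142.
One-sided p ≈ 0.0687, which is ≥ 0.01, so fail to reject H₀.
The data do not give significant evidence that the true slope on class size is negative.

t = -1.4943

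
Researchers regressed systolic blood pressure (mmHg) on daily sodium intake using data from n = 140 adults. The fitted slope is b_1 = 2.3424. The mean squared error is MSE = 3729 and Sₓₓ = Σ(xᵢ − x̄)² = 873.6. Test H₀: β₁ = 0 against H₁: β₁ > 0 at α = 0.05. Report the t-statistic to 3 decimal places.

SE(b_1) = √(MSE/Sₓₓ) = √(3729/873.6) = 2.06605.
t = 2.3424 / 2.06605 = 1.134.
df = n − 2 = 138.
One-sided p ≈ 0.1294, which is ≥ 0.05, so fail to reject H₀.
The data do not give significant evidence that the true slope on daily sodium intake is positive.

t = 1.134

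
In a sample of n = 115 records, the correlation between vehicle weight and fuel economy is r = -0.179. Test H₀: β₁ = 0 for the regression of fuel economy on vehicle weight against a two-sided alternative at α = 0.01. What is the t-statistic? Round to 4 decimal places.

t = -1.9340

t = r·√(n − 2)/√(1 − r²) = -0.179·√113/√0.967959 = -1.9340.
df = n − 2 = 113.
Two-sided p ≈ 0.0556, which is ≥ 0.01, so fail to reject H₀.
The data do not give significant evidence of a linear association between vehicle weight and fuel economy.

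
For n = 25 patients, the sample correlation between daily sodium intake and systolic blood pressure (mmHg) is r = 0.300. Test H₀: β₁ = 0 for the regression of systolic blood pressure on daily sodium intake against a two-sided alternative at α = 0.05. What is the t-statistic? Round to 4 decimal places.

t = 1.5082

t = r·√(n − 2)/√(1 − r²) = 0.300·√23/√0.91 = 1.5082.
df = n − 2 = 23.
Two-sided p ≈ 0.1451, which is ≥ 0.05, so fail to reject H₀.
The data do not give significant evidence of a linear association between daily sodium intake and systolic blood pressure.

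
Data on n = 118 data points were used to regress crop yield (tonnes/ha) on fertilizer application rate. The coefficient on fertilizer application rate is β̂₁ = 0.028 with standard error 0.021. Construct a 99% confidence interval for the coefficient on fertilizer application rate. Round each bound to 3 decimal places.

(-0.027, 0.083)

df = n − 2 = 118 − 2 = 116.
t* = t_{0.005, 116} = 2.618878.
Margin = t* × SE = 2.618878 × 0.021 = 0.05500.
CI: 0.028 ± 0.05500 → (-0.027, 0.083).
With 99% confidence, each one-unit increase in fertilizer application rate is associated with a change of between -0.027 and 0.083 tonnes/ha in crop yield.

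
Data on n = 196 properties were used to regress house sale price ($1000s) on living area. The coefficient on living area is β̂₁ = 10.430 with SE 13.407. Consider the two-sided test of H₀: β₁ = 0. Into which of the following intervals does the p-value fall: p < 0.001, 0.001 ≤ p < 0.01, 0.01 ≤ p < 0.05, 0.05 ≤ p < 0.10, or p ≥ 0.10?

p ≥ 0.10

t = 10.430 / 13.407 = 0.778.
df = n − 2 = 196 − 2 = 194.
Two-sided p = 2·P(T_{194} > |t|) ≈ 0.4375.
So p ≥ 0.10.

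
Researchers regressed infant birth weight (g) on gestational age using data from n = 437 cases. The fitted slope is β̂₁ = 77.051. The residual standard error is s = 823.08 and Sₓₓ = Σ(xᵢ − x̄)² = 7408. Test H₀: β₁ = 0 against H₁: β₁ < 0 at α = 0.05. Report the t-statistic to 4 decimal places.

t = 8.0572

SE(β̂₁) = s/√Sₓₓ = 823.08/√7408 = 9.56294.
t = 77.051 / 9.56294 = 8.0572.
df = n − 2 = 435.
One-sided p ≈ 1.0000, which is ≥ 0.05, so fail to reject H₀.
The data do not give significant evidence that the true slope on gestational age is negative.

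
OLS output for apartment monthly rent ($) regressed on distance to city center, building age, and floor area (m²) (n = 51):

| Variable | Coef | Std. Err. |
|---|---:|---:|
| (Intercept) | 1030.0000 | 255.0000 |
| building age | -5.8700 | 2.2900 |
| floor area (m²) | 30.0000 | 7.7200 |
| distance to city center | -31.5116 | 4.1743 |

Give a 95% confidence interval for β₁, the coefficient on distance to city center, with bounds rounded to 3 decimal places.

Read off: b = -31.5116, SE = 4.1743 for distance to city center.
df = n − k − 1 = 51 − 3 − 1 = 47.
t* = t_{0.025, 47} = 2.011741.
Margin = t* × SE = 2.011741 × 4.1743 = 8.39761.
CI: -31.5116 ± 8.39761 → (-39.909, -23.114).

(-39.909, -23.114)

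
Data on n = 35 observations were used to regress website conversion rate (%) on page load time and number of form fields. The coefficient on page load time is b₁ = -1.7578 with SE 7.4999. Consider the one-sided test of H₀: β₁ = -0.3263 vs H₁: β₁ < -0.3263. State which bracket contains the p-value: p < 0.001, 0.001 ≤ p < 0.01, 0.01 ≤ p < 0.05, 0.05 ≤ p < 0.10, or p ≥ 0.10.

t = (-1.7578 − (-0.3263)) / 7.4999 = -0.191.
df = n − k − 1 = 35 − 2 − 1 = 32.
One-sided p = P(T_{32} < t) ≈ 0.4249.
So p ≥ 0.10.

p ≥ 0.10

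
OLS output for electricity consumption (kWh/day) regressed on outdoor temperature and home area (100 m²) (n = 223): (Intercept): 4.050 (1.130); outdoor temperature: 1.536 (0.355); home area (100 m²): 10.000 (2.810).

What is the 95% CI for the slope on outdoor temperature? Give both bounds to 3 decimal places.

Read off: b = 1.536, SE = 0.355 for outdoor temperature.
df = n − k − 1 = 223 − 2 − 1 = 220.
t* = t_{0.025, 220} = 1.970806.
Margin = t* × SE = 1.970806 × 0.355 = 0.69964.
CI: 1.536 ± 0.69964 → (0.836, 2.236).

(0.836, 2.236)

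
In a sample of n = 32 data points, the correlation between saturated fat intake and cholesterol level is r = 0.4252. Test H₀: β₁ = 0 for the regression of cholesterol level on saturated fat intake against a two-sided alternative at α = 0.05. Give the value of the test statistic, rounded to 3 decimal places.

t = 2.573

t = r·√(n − 2)/√(1 − r²) = 0.4252·√30/√0.819205 = 2.573.
df = n − 2 = 30.
Two-sided p ≈ 0.0153, which is < 0.05, so reject H₀.
There is evidence of a linear association between saturated fat intake and cholesterol level.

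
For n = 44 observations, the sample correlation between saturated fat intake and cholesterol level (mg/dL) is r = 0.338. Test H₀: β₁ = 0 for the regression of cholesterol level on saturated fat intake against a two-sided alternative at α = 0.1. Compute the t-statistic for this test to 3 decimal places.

t = 2.327

t = r·√(n − 2)/√(1 − r²) = 0.338·√42/√0.885756 = 2.327.
df = n − 2 = 42.
Two-sided p ≈ 0.0248, which is < 0.1, so reject H₀.
There is evidence of a linear association between saturated fat intake and cholesterol level.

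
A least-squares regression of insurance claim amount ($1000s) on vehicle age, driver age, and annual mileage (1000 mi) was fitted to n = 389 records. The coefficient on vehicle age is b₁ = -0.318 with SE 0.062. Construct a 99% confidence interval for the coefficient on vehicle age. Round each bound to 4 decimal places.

(-0.4785, -0.1575)

df = n − k − 1 = 389 − 3 − 1 = 385.
t* = t_{0.005, 385} = 2.588659.
Margin = t* × SE = 2.588659 × 0.062 = 0.160497.
CI: -0.318 ± 0.160497 → (-0.4785, -0.1575).
With 99% confidence, each one-unit increase in vehicle age is associated with a change of between -0.4785 and -0.1575 $1000s in insurance claim amount, holding the other predictors fixed.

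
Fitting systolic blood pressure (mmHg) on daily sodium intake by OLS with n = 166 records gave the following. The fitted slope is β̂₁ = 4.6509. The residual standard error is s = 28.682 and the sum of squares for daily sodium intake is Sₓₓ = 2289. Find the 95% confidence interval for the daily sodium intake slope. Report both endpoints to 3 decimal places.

(3.467, 5.835)

SE(β̂₁) = s/√Sₓₓ = 28.682/√2289 = 0.599496.
df = n − 2 = 164.
t* = t_{0.025, 164} = 1.974535.
Margin = t* × SE = 1.974535 × 0.599496 = 1.18373.
CI: 4.6509 ± 1.18373 → (3.467, 5.835).
With 95% confidence, each one-unit increase in daily sodium intake is associated with a change of between 3.467 and 5.835 mmHg in systolic blood pressure.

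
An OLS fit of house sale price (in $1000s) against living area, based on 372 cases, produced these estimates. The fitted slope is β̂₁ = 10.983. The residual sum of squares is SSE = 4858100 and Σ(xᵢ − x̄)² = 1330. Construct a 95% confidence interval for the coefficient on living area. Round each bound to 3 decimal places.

MSE = SSE/(n − 2) = 4858100/370 = 13130.
SE(β̂₁) = √(MSE/Sₓₓ) = √(13130/1330) = 3.142.
df = n − 2 = 370.
t* = t_{0.025, 370} = 1.966396.
Margin = t* × SE = 1.966396 × 3.142 = 6.17842.
CI: 10.983 ± 6.17842 → (4.805, 17.161).
With 95% confidence, each one-unit increase in living area is associated with a change of between 4.805 and 17.161 $1000s in house sale price.

(4.805, 17.161)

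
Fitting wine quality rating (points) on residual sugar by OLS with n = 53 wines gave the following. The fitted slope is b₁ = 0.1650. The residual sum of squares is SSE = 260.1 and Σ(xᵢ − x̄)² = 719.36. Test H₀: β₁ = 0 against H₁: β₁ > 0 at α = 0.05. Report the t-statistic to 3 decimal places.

t = 1.960

MSE = SSE/(n − 2) = 260.1/51 = 5.1.
SE(b₁) = √(MSE/Sₓₓ) = √(5.1/719.36) = 0.0842.
t = 0.1650 / 0.0842 = 1.960.
df = n − 2 = 51.
One-sided p ≈ 0.0278, which is < 0.05, so reject H₀.
There is evidence that the true slope on residual sugar is positive.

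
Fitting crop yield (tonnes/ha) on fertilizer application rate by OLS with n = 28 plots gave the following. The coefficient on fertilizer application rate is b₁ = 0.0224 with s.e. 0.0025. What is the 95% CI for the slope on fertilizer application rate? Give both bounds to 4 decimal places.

(0.0173, 0.0275)

df = n − 2 = 28 − 2 = 26.
t* = t_{0.025, 26} = 2.055529.
Margin = t* × SE = 2.055529 × 0.0025 = 0.005139.
CI: 0.0224 ± 0.005139 → (0.0173, 0.0275).
With 95% confidence, each one-unit increase in fertilizer application rate is associated with a change of between 0.0173 and 0.0275 tonnes/ha in crop yield.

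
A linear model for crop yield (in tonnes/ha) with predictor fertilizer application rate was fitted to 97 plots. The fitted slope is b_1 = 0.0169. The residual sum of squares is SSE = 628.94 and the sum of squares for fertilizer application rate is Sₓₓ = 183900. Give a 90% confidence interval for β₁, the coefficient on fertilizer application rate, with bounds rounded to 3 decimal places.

MSE = SSE/(n − 2) = 628.94/95 = 6.62042.
SE(b_1) = √(MSE/Sₓₓ) = √(6.62042/183900) = 0.00600001.
df = n − 2 = 95.
t* = t_{0.05, 95} = 1.661052.
Margin = t* × SE = 1.661052 × 0.00600001 = 0.00997.
CI: 0.0169 ± 0.00997 → (0.007, 0.027).
With 90% confidence, each one-unit increase in fertilizer application rate is associated with a change of between 0.007 and 0.027 tonnes/ha in crop yield.

(0.007, 0.027)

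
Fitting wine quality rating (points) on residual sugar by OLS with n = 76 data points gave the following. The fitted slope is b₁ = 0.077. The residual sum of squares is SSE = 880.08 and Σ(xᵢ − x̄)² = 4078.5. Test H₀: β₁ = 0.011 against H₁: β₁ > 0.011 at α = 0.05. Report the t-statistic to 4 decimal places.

t = 1.2222

MSE = SSE/(n − 2) = 880.08/74 = 11.893.
SE(b₁) = √(MSE/Sₓₓ) = √(11.893/4078.5) = 0.0540002.
t = (0.077 − 0.011) / 0.0540002 = 1.2222.
df = n − 2 = 74.
One-sided p ≈ 0.1128, which is ≥ 0.05, so fail to reject H₀.
The data do not give significant evidence that the true slope on residual sugar exceeds 0.011 points per unit.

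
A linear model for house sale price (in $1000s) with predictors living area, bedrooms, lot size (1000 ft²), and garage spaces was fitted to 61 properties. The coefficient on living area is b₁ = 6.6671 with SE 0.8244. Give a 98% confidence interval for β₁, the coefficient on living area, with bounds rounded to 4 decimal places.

df = n − k − 1 = 61 − 4 − 1 = 56.
t* = t_{0.01, 56} = 2.394801.
Margin = t* × SE = 2.394801 × 0.8244 = 1.974274.
CI: 6.6671 ± 1.974274 → (4.6928, 8.6414).
With 98% confidence, each one-unit increase in living area is associated with a change of between 4.6928 and 8.6414 $1000s in house sale price, holding the other predictors fixed.

(4.6928, 8.6414)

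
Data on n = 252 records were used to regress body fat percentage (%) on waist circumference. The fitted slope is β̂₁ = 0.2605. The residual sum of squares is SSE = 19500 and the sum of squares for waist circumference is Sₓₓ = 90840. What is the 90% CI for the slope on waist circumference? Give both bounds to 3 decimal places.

MSE = SSE/(n − 2) = 19500/250 = 78.
SE(β̂₁) = √(MSE/Sₓₓ) = √(78/90840) = 0.0293028.
df = n − 2 = 250.
t* = t_{0.05, 250} = 1.650971.
Margin = t* × SE = 1.650971 × 0.0293028 = 0.04838.
CI: 0.2605 ± 0.04838 → (0.212, 0.309).
With 90% confidence, each one-unit increase in waist circumference is associated with a change of between 0.212 and 0.309 % in body fat percentage.

(0.212, 0.309)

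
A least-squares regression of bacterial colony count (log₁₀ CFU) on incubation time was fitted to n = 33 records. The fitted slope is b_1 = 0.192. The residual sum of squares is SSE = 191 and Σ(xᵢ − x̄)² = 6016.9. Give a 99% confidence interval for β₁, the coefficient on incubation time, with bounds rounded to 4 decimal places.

(0.1042, 0.2798)

MSE = SSE/(n − 2) = 191/31 = 6.16129.
SE(b_1) = √(MSE/Sₓₓ) = √(6.16129/6016.9) = 0.032.
df = n − 2 = 31.
t* = t_{0.005, 31} = 2.744042.
Margin = t* × SE = 2.744042 × 0.032 = 0.087809.
CI: 0.192 ± 0.087809 → (0.1042, 0.2798).
With 99% confidence, each one-unit increase in incubation time is associated with a change of between 0.1042 and 0.2798 log₁₀ CFU in bacterial colony count.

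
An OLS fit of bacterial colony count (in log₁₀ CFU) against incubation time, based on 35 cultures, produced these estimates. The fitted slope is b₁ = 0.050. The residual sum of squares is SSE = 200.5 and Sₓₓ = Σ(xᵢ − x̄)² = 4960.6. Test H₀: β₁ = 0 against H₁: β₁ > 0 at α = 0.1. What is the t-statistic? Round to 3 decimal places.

t = 1.429

MSE = SSE/(n − 2) = 200.5/33 = 6.07576.
SE(b₁) = √(MSE/Sₓₓ) = √(6.07576/4960.6) = 0.0349972.
t = 0.050 / 0.0349972 = 1.429.
df = n − 2 = 33.
One-sided p ≈ 0.0812, which is < 0.1, so reject H₀.
There is evidence that the true slope on incubation time is positive.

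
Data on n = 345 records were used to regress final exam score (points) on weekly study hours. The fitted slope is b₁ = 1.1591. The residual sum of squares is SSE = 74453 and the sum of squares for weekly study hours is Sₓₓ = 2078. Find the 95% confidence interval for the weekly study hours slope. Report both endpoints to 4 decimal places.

(0.5234, 1.7948)

MSE = SSE/(n − 2) = 74453/343 = 217.064.
SE(b₁) = √(MSE/Sₓₓ) = √(217.064/2078) = 0.3232.
df = n − 2 = 343.
t* = t_{0.025, 343} = 1.966904.
Margin = t* × SE = 1.966904 × 0.3232 = 0.635703.
CI: 1.1591 ± 0.635703 → (0.5234, 1.7948).
With 95% confidence, each one-unit increase in weekly study hours is associated with a change of between 0.5234 and 1.7948 points in final exam score.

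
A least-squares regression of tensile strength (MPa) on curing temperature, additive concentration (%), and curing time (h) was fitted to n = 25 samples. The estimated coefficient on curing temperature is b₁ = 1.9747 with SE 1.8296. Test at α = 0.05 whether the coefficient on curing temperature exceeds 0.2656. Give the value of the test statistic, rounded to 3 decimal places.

H₀: β₁ = 0.2656 vs H₁: β₁ > 0.2656.
t = (b₁ − β₁⁰)/SE = (1.9747 − 0.2656) / 1.8296 = 0.934.
df = n − k − 1 = 25 − 3 − 1 = 21.
One-sided p ≈ 0.1804, which is ≥ 0.05, so fail to reject H₀.
The data do not give significant evidence that the true slope on curing temperature exceeds 0.2656 MPa per unit, holding the other predictors fixed.

t = 0.934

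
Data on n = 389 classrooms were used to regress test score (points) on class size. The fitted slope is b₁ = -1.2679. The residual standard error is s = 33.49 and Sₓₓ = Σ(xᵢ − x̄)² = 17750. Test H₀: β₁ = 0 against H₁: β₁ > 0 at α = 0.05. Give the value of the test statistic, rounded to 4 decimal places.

SE(b₁) = s/√Sₓₓ = 33.49/√17750 = 0.251371.
t = -1.2679 / 0.251371 = -5.0439.
df = n − 2 = 387.
One-sided p ≈ 1.0000, which is ≥ 0.05, so fail to reject H₀.
The data do not give significant evidence that the true slope on class size is positive.

t = -5.0439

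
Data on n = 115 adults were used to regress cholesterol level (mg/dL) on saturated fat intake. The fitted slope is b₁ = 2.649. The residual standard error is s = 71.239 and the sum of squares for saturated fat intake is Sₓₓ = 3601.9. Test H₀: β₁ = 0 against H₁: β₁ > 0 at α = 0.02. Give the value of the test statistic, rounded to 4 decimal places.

SE(b₁) = s/√Sₓₓ = 71.239/√3601.9 = 1.187.
t = 2.649 / 1.187 = 2.2317.
df = n − 2 = 113.
One-sided p ≈ 0.0138, which is < 0.02, so reject H₀.
There is evidence that the true slope on saturated fat intake is positive.

t = 2.2317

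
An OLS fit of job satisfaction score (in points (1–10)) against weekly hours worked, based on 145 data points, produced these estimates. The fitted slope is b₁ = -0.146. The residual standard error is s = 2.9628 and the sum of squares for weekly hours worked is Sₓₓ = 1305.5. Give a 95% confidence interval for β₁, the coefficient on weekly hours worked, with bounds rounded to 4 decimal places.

(-0.3081, 0.0161)

SE(b₁) = s/√Sₓₓ = 2.9628/√1305.5 = 0.082.
df = n − 2 = 143.
t* = t_{0.025, 143} = 1.976692.
Margin = t* × SE = 1.976692 × 0.082 = 0.162089.
CI: -0.146 ± 0.162089 → (-0.3081, 0.0161).
With 95% confidence, each one-unit increase in weekly hours worked is associated with a change of between -0.3081 and 0.0161 points (1–10) in job satisfaction score.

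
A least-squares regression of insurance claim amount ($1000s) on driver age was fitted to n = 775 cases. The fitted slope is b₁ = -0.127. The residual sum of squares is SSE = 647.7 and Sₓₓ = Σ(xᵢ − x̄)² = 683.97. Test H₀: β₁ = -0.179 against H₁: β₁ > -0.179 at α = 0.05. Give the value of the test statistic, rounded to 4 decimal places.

MSE = SSE/(n − 2) = 647.7/773 = 0.837904.
SE(b₁) = √(MSE/Sₓₓ) = √(0.837904/683.97) = 0.0350009.
t = (-0.127 − (-0.179)) / 0.0350009 = 1.4857.
df = n − 2 = 773.
One-sided p ≈ 0.0689, which is ≥ 0.05, so fail to reject H₀.
The data do not give significant evidence that the true slope on driver age exceeds -0.179 $1000s per unit.

t = 1.4857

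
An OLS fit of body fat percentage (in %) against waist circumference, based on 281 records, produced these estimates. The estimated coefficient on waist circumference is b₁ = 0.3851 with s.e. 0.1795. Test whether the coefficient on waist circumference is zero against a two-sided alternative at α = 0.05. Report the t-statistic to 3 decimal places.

H₀: β₁ = 0 vs H₁: β₁ ≠ 0.
t = (b₁ − β₁⁰)/SE = 0.3851 / 0.1795 = 2.145.
df = n − 2 = 281 − 2 = 279.
Two-sided p ≈ 0.0328, which is < 0.05, so reject H₀.
There is evidence that waist circumference is associated with body fat percentage.

t = 2.145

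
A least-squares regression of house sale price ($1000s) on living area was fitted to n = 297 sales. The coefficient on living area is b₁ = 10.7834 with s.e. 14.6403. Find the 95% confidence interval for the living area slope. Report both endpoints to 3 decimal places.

(-18.029, 39.596)

df = n − 2 = 297 − 2 = 295.
t* = t_{0.025, 295} = 1.968038.
Margin = t* × SE = 1.968038 × 14.6403 = 28.81267.
CI: 10.7834 ± 28.81267 → (-18.029, 39.596).
With 95% confidence, each one-unit increase in living area is associated with a change of between -18.029 and 39.596 $1000s in house sale price.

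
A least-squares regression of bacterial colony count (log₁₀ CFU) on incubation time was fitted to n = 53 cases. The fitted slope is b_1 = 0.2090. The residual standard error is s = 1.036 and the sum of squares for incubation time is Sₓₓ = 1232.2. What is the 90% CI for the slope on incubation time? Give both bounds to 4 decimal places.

(0.1596, 0.2584)

SE(b_1) = s/√Sₓₓ = 1.036/√1232.2 = 0.0295134.
df = n − 2 = 51.
t* = t_{0.05, 51} = 1.675285.
Margin = t* × SE = 1.675285 × 0.0295134 = 0.049443.
CI: 0.2090 ± 0.049443 → (0.1596, 0.2584).
With 90% confidence, each one-unit increase in incubation time is associated with a change of between 0.1596 and 0.2584 log₁₀ CFU in bacterial colony count.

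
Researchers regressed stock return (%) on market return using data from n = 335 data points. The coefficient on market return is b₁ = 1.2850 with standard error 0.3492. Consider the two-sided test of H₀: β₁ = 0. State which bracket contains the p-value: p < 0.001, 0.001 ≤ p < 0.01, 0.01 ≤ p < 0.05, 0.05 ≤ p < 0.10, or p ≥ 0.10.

p < 0.001

t = 1.2850 / 0.3492 = 3.680.
df = n − 2 = 335 − 2 = 333.
Two-sided p = 2·P(T_{333} > |t|) ≈ 0.0003.
So p < 0.001.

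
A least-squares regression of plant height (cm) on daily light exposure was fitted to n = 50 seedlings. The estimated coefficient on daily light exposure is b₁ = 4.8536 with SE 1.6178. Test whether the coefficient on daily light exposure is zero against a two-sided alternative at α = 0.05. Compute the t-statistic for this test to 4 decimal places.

t = 3.0001

H₀: β₁ = 0 vs H₁: β₁ ≠ 0.
t = (b₁ − β₁⁰)/SE = 4.8536 / 1.6178 = 3.0001.
df = n − 2 = 50 − 2 = 48.
Two-sided p ≈ 0.0043, which is < 0.05, so reject H₀.
There is evidence that daily light exposure is associated with plant height.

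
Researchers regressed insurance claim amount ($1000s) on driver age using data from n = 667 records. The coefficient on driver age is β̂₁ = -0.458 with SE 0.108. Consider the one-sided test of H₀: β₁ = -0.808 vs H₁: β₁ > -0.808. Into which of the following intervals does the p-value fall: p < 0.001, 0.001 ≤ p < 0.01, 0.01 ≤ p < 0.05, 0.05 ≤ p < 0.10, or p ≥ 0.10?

t = (-0.458 − (-0.808)) / 0.108 = 3.241.
df = n − 2 = 667 − 2 = 665.
One-sided p = P(T_{665} > t) ≈ 0.0006.
So p < 0.001.

p < 0.001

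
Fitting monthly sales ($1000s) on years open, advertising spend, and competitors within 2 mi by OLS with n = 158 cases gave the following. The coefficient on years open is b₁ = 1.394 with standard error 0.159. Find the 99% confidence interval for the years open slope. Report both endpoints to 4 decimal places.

df = n − k − 1 = 158 − 3 − 1 = 154.
t* = t_{0.005, 154} = 2.608131.
Margin = t* × SE = 2.608131 × 0.159 = 0.414693.
CI: 1.394 ± 0.414693 → (0.9793, 1.8087).
With 99% confidence, each one-unit increase in years open is associated with a change of between 0.9793 and 1.8087 $1000s in monthly sales, holding the other predictors fixed.

(0.9793, 1.8087)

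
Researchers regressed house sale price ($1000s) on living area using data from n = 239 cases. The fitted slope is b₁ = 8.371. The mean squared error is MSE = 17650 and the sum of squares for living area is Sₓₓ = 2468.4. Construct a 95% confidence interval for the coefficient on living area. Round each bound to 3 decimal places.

(3.103, 13.639)

SE(b₁) = √(MSE/Sₓₓ) = √(17650/2468.4) = 2.67402.
df = n − 2 = 237.
t* = t_{0.025, 237} = 1.970024.
Margin = t* × SE = 1.970024 × 2.67402 = 5.26788.
CI: 8.371 ± 5.26788 → (3.103, 13.639).
With 95% confidence, each one-unit increase in living area is associated with a change of between 3.103 and 13.639 $1000s in house sale price.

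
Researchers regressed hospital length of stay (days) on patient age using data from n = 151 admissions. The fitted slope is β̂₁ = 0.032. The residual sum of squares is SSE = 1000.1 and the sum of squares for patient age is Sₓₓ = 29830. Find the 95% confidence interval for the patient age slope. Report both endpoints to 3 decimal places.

MSE = SSE/(n − 2) = 1000.1/149 = 6.71208.
SE(β̂₁) = √(MSE/Sₓₓ) = √(6.71208/29830) = 0.0150004.
df = n − 2 = 149.
t* = t_{0.025, 149} = 1.976013.
Margin = t* × SE = 1.976013 × 0.0150004 = 0.02964.
CI: 0.032 ± 0.02964 → (0.002, 0.062).
With 95% confidence, each one-unit increase in patient age is associated with a change of between 0.002 and 0.062 days in hospital length of stay.

(0.002, 0.062)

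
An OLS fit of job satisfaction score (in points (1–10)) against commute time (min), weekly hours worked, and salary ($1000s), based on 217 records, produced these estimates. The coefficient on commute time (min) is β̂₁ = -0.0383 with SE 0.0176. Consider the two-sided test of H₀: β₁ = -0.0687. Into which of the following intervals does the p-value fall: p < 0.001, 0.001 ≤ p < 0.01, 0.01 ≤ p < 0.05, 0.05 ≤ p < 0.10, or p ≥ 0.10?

0.05 ≤ p < 0.10

t = (-0.0383 − (-0.0687)) / 0.0176 = 1.727.
df = n − k − 1 = 217 − 3 − 1 = 213.
Two-sided p = 2·P(T_{213} > |t|) ≈ 0.0856.
So 0.05 ≤ p < 0.10.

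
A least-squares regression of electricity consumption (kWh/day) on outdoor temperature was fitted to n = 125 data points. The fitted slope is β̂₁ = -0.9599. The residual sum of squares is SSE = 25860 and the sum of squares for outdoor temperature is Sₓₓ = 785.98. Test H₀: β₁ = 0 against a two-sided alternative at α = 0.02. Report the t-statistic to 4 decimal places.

MSE = SSE/(n − 2) = 25860/123 = 210.244.
SE(β̂₁) = √(MSE/Sₓₓ) = √(210.244/785.98) = 0.517197.
t = -0.9599 / 0.517197 = -1.8560.
df = n − 2 = 123.
Two-sided p ≈ 0.0659, which is ≥ 0.02, so fail to reject H₀.
The data do not give significant evidence of an association between outdoor temperature and electricity consumption.

t = -1.8560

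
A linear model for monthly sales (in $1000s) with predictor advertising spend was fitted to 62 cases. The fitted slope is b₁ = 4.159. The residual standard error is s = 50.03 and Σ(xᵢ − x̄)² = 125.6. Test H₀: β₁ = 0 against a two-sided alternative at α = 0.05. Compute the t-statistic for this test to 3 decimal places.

t = 0.932

SE(b₁) = s/√Sₓₓ = 50.03/√125.6 = 4.46412.
t = 4.159 / 4.46412 = 0.932.
df = n − 2 = 60.
Two-sided p ≈ 0.3553, which is ≥ 0.05, so fail to reject H₀.
The data do not give significant evidence of an association between advertising spend and monthly sales.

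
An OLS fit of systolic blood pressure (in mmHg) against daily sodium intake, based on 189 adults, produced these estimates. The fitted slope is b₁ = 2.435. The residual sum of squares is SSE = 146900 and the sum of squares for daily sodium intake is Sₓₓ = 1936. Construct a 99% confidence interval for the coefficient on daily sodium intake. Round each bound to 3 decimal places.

MSE = SSE/(n − 2) = 146900/187 = 785.561.
SE(b₁) = √(MSE/Sₓₓ) = √(785.561/1936) = 0.636997.
df = n − 2 = 187.
t* = t_{0.005, 187} = 2.602376.
Margin = t* × SE = 2.602376 × 0.636997 = 1.65771.
CI: 2.435 ± 1.65771 → (0.777, 4.093).
With 99% confidence, each one-unit increase in daily sodium intake is associated with a change of between 0.777 and 4.093 mmHg in systolic blood pressure.

(0.777, 4.093)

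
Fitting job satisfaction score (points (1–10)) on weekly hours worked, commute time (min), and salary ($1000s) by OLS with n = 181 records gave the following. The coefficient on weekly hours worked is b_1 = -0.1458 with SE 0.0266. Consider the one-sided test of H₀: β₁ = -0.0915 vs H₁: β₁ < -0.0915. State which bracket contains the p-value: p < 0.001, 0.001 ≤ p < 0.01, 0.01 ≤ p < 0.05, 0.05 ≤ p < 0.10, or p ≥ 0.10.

t = (-0.1458 − (-0.0915)) / 0.0266 = -2.041.
df = n − k − 1 = 181 − 3 − 1 = 177.
One-sided p = P(T_{177} < t) ≈ 0.0214.
So 0.01 ≤ p < 0.05.

0.01 ≤ p < 0.05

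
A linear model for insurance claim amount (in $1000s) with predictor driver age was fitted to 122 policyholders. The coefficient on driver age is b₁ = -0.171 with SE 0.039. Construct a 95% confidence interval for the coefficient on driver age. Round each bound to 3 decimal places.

df = n − 2 = 122 − 2 = 120.
t* = t_{0.025, 120} = 1.97993.
Margin = t* × SE = 1.97993 × 0.039 = 0.07722.
CI: -0.171 ± 0.07722 → (-0.248, -0.094).
With 95% confidence, each one-unit increase in driver age is associated with a change of between -0.248 and -0.094 $1000s in insurance claim amount.

(-0.248, -0.094)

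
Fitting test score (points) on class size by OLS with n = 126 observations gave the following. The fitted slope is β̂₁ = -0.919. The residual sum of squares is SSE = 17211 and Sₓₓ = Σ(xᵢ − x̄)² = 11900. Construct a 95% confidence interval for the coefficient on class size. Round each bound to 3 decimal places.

MSE = SSE/(n − 2) = 17211/124 = 138.798.
SE(β̂₁) = √(MSE/Sₓₓ) = √(138.798/11900) = 0.107999.
df = n − 2 = 124.
t* = t_{0.025, 124} = 1.97928.
Margin = t* × SE = 1.97928 × 0.107999 = 0.21376.
CI: -0.919 ± 0.21376 → (-1.133, -0.705).
With 95% confidence, each one-unit increase in class size is associated with a change of between -1.133 and -0.705 points in test score.

(-1.133, -0.705)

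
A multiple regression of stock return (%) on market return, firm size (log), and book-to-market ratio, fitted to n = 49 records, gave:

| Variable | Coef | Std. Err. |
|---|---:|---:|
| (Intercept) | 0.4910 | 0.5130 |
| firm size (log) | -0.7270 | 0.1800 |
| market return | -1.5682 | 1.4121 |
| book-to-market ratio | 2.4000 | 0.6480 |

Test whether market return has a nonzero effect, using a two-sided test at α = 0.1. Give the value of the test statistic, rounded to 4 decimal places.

t = -1.1105

Read off: b = -1.5682, SE = 1.4121 for market return.
H₀: β₁ = 0 vs H₁: β₁ ≠ 0.
t = -1.5682 / 1.4121 = -1.1105.
df = n − k − 1 = 49 − 3 − 1 = 45.
Two-sided p ≈ 0.2727, which is ≥ 0.1, so fail to reject H₀.
The data do not give significant evidence of an association between market return and stock return, after adjusting for the other predictors.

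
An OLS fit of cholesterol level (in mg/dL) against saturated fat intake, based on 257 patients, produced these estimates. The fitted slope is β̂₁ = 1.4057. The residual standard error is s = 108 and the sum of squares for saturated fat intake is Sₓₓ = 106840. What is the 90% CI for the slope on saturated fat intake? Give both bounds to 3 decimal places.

SE(β̂₁) = s/√Sₓₓ = 108/√106840 = 0.330413.
df = n − 2 = 255.
t* = t_{0.05, 255} = 1.650851.
Margin = t* × SE = 1.650851 × 0.330413 = 0.54546.
CI: 1.4057 ± 0.54546 → (0.860, 1.951).
With 90% confidence, each one-unit increase in saturated fat intake is associated with a change of between 0.860 and 1.951 mg/dL in cholesterol level.

(0.860, 1.951)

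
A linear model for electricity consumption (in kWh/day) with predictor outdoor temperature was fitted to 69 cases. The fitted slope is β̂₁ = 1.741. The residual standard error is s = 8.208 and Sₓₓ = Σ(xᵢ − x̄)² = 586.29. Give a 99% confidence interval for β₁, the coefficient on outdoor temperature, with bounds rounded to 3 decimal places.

(0.842, 2.640)

SE(β̂₁) = s/√Sₓₓ = 8.208/√586.29 = 0.338985.
df = n − 2 = 67.
t* = t_{0.005, 67} = 2.65122.
Margin = t* × SE = 2.65122 × 0.338985 = 0.89872.
CI: 1.741 ± 0.89872 → (0.842, 2.640).
With 99% confidence, each one-unit increase in outdoor temperature is associated with a change of between 0.842 and 2.640 kWh/day in electricity consumption.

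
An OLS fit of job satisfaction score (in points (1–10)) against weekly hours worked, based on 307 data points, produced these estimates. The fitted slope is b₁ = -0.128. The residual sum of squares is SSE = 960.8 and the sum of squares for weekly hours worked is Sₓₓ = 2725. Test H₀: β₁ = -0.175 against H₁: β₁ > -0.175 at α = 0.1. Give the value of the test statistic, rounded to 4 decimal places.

t = 1.3823

MSE = SSE/(n − 2) = 960.8/305 = 3.15016.
SE(b₁) = √(MSE/Sₓₓ) = √(3.15016/2725) = 0.0340003.
t = (-0.128 − (-0.175)) / 0.0340003 = 1.3823.
df = n − 2 = 305.
One-sided p ≈ 0.0839, which is < 0.1, so reject H₀.
There is evidence that the true slope on weekly hours worked exceeds -0.175 points (1–10) per unit.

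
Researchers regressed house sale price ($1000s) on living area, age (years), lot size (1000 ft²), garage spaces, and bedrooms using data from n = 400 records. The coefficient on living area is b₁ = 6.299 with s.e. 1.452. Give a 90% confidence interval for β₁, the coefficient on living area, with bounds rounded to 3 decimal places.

(3.905, 8.693)

df = n − k − 1 = 400 − 5 − 1 = 394.
t* = t_{0.05, 394} = 1.64873.
Margin = t* × SE = 1.64873 × 1.452 = 2.39396.
CI: 6.299 ± 2.39396 → (3.905, 8.693).
With 90% confidence, each one-unit increase in living area is associated with a change of between 3.905 and 8.693 $1000s in house sale price, holding the other predictors fixed.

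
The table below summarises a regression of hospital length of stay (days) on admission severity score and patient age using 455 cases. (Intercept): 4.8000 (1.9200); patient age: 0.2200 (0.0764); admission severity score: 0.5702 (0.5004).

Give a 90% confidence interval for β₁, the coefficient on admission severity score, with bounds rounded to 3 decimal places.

(-0.255, 1.395)

Read off: b = 0.5702, SE = 0.5004 for admission severity score.
df = n − k − 1 = 455 − 2 − 1 = 452.
t* = t_{0.05, 452} = 1.648232.
Margin = t* × SE = 1.648232 × 0.5004 = 0.82478.
CI: 0.5702 ± 0.82478 → (-0.255, 1.395).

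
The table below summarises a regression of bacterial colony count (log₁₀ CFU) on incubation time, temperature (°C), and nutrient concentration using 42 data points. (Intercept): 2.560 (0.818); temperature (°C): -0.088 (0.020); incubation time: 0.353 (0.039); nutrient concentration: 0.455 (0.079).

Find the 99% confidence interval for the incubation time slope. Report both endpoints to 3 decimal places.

(0.247, 0.459)

Read off: b = 0.353, SE = 0.039 for incubation time.
df = n − k − 1 = 42 − 3 − 1 = 38.
t* = t_{0.005, 38} = 2.711558.
Margin = t* × SE = 2.711558 × 0.039 = 0.10575.
CI: 0.353 ± 0.10575 → (0.247, 0.459).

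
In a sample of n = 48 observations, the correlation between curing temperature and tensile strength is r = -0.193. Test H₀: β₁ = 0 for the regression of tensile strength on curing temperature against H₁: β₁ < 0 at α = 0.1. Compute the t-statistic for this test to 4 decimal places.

t = r·√(n − 2)/√(1 − r²) = -0.193·√46/√0.962751 = -1.3341.
df = n − 2 = 46.
One-sided p ≈ 0.0944, which is < 0.1, so reject H₀.
There is evidence of a linear association between curing temperature and tensile strength.

t = -1.3341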